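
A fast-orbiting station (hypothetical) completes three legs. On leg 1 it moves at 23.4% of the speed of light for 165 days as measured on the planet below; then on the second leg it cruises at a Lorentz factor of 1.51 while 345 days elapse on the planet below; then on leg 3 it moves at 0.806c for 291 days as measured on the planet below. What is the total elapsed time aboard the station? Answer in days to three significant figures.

τ = 561 days

Leg 1: β = 0.234; γ = 1/√(1 − 0.234²) = 1/√0.9452 = 1.029; τ_1 = 165/1.029 = 160.4 days.
Leg 2: γ = 1.51; τ_2 = 345/1.510 = 228.5 days.
Leg 3: γ = 1/√(1 − 0.806²) = 1/√0.3504 = 1.689; τ_3 = 291/1.689 = 172.2 days.
Total: 160.4 + 228.5 + 172.2 days.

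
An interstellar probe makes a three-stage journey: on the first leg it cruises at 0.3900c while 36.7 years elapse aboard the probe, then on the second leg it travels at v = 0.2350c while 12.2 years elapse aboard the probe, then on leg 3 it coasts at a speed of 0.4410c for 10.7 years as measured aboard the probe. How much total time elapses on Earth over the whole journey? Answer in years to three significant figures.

Leg 1: γ = 1/√(1 − 0.3900²) = 1/√0.8479 = 1.086; Δt_1 = 1.086 × 36.7 = 39.86 years.
Leg 2: γ = 1/√(1 − 0.2350²) = 1/√0.9448 = 1.029; Δt_2 = 1.029 × 12.2 = 12.55 years.
Leg 3: γ = 1/√(1 − 0.4410²) = 1/√0.8055 = 1.114; Δt_3 = 1.114 × 10.7 = 11.92 years.
Total: 39.86 + 12.55 + 11.92 years.

Δt = 64.3 years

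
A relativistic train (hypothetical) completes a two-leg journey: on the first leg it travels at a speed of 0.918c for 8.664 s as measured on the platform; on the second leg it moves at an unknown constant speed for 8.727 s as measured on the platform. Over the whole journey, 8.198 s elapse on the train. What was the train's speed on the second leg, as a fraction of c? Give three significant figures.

Leg 1: γ = 1/√(1 − 0.918²) = 1/√0.1573 = 2.522; τ_1 = 8.664/2.522 = 3.436 s.
Leg 2: speed unknown; τ_2 = 8.727/γ_2.
Total proper time: 3.436 + τ_2 = 8.198, so τ_2 = 8.198 − 3.436 = 4.762 s.
γ_2 = 8.727/4.762 = 1.833; β = √(1 − 1/γ²) = √0.7022.

β = 0.838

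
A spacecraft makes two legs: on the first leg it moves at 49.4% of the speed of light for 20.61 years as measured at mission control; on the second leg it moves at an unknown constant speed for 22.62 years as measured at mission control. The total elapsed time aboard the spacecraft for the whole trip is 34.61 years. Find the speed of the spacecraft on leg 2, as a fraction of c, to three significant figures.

β = 0.675

Leg 1: β = 0.494; γ = 1/√(1 − 0.494²) = 1/√0.7560 = 1.150; τ_1 = 20.61/1.150 = 17.92 years.
Leg 2: speed unknown; τ_2 = 22.62/γ_2.
Total proper time: 17.92 + τ_2 = 34.61, so τ_2 = 34.61 − 17.92 = 16.69 years.
γ_2 = 22.62/16.69 = 1.355; β = √(1 − 1/γ²) = √0.4556.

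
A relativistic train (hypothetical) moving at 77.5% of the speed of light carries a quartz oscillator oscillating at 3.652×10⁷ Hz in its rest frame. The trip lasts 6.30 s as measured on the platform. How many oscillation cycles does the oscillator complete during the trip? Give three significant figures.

N = 1.45×10⁸

β = 0.775; γ = 1/√(1 − 0.775²) = 1/√0.3994 = 1.582
The oscillator's own cycle count is N = f × τ where τ is the proper time on the train. τ = Δt/γ = 6.30/1.582 = 3.981 s = 3.981×10⁰ s.
N = 3.652×10⁷ × 3.981×10⁰ = 1.454×10⁸.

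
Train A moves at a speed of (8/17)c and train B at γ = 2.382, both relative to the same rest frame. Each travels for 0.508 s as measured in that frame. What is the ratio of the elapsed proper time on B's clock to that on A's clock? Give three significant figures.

τ_B/τ_A = 0.476

A: γ = 1/√(1 − (8/17)²) = 17/15 ≈ 1.133. B: γ = 2.382.
τ_A/τ_B = γ_B/γ_A = 2.382/1.133 = 2.102, so τ_B/τ_A = 0.4758.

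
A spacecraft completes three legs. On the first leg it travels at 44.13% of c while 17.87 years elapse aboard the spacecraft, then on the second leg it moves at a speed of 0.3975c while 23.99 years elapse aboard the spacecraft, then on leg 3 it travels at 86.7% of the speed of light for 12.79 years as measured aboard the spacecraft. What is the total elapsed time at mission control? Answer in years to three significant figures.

Leg 1: β = 0.4413; γ = 1/√(1 − 0.4413²) = 1/√0.8053 = 1.114; Δt_1 = 1.114 × 17.87 = 19.91 years.
Leg 2: γ = 1/√(1 − 0.3975²) = 1/√0.8420 = 1.090; Δt_2 = 1.090 × 23.99 = 26.14 years.
Leg 3: β = 0.867; γ = 1/√(1 − 0.867²) = 1/√0.2483 = 2.007; Δt_3 = 2.007 × 12.79 = 25.67 years.
Total: 19.91 + 26.14 + 25.67 years.

Δt = 71.7 years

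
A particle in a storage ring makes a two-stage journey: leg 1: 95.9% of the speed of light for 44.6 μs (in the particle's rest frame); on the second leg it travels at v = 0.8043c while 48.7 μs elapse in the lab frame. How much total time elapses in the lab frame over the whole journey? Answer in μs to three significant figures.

Leg 1: β = 0.959; γ = 1/√(1 − 0.959²) = 1/√0.08032 = 3.529; Δt_1 = 3.529 × 44.6 = 157.4 μs.
Leg 2: 48.7 μs is already measured in the lab frame.
Total: 157.4 + 48.70 μs.

Δt = 206 μs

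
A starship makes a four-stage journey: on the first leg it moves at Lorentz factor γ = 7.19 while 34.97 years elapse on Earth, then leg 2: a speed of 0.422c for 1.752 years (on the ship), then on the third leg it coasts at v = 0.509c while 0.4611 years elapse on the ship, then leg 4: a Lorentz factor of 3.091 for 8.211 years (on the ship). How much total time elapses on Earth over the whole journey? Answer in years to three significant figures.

Leg 1: 34.97 years is already measured on Earth.
Leg 2: γ = 1/√(1 − 0.422²) = 1/√0.8219 = 1.103; Δt_2 = 1.103 × 1.752 = 1.933 years.
Leg 3: γ = 1/√(1 − 0.509²) = 1/√0.7409 = 1.162; Δt_3 = 1.162 × 0.4611 = 0.5357 years.
Leg 4: γ = 3.091; Δt_4 = 3.091 × 8.211 = 25.38 years.
Total: 34.97 + 1.933 + 0.5357 + 25.38 years.

Δt = 62.8 years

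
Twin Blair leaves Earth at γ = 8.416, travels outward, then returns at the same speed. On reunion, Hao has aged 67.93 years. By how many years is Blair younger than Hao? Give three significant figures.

γ = 8.416
Blair's elapsed proper time: τ = 67.93/8.416 = 8.072 years.
Age gap = Δt − τ = 67.93 − 8.072 years.

Δt − τ = 59.9 years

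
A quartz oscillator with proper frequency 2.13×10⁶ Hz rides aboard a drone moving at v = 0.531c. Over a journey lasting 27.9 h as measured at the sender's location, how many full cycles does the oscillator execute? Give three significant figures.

N = 1.81×10¹¹

γ = 1/√(1 − 0.531²) = 1/√0.7180 = 1.180
The oscillator's own cycle count is N = f × τ where τ is the proper time aboard the drone. τ = Δt/γ = 27.9/1.180 = 23.64 h = 8.511×10⁴ s.
N = 2.13×10⁶ × 8.511×10⁴ = 1.813×10¹¹.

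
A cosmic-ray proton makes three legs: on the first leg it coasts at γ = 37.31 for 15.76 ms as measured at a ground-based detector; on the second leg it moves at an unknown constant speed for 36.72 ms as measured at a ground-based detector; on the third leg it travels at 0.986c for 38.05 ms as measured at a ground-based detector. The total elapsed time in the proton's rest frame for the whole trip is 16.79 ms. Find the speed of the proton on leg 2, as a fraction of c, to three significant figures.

Leg 1: γ = 37.31; τ_1 = 15.76/37.31 = 0.4224 ms.
Leg 2: speed unknown; τ_2 = 36.72/γ_2.
Leg 3: γ = 1/√(1 − 0.986²) = 1/√0.02780 = 5.997; τ_3 = 38.05/5.997 = 6.345 ms.
Total proper time: 0.4224 + τ_2 + 6.345 = 16.79, so τ_2 = 16.79 − 6.767 = 10.02 ms.
γ_2 = 36.72/10.02 = 3.664; β = √(1 − 1/γ²) = √0.9255.

β = 0.962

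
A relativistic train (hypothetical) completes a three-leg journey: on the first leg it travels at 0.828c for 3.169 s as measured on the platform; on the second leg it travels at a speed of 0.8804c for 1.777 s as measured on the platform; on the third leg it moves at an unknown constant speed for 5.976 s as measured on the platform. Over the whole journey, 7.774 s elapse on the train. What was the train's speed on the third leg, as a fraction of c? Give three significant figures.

Leg 1: γ = 1/√(1 − 0.828²) = 1/√0.3144 = 1.783; τ_1 = 3.169/1.783 = 1.777 s.
Leg 2: γ = 1/√(1 − 0.8804²) = 1/√0.2249 = 2.109; τ_2 = 1.777/2.109 = 0.8427 s.
Leg 3: speed unknown; τ_3 = 5.976/γ_3.
Total proper time: 1.777 + 0.8427 + τ_3 = 7.774, so τ_3 = 7.774 − 2.620 = 5.154 s.
γ_3 = 5.976/5.154 = 1.159; β = √(1 − 1/γ²) = √0.2561.

β = 0.506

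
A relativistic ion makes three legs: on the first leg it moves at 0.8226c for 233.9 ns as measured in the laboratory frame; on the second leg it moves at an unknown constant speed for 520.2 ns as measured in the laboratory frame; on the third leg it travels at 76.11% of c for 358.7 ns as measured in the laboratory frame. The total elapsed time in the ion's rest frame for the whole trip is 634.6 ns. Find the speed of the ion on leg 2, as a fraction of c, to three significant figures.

Leg 1: γ = 1/√(1 − 0.8226²) = 1/√0.3233 = 1.759; τ_1 = 233.9/1.759 = 133.0 ns.
Leg 2: speed unknown; τ_2 = 520.2/γ_2.
Leg 3: β = 0.7611; γ = 1/√(1 − 0.7611²) = 1/√0.4207 = 1.542; τ_3 = 358.7/1.542 = 232.7 ns.
Total proper time: 133.0 + τ_2 + 232.7 = 634.6, so τ_2 = 634.6 − 365.7 = 268.9 ns.
γ_2 = 520.2/268.9 = 1.934; β = √(1 − 1/γ²) = √0.7327.

β = 0.856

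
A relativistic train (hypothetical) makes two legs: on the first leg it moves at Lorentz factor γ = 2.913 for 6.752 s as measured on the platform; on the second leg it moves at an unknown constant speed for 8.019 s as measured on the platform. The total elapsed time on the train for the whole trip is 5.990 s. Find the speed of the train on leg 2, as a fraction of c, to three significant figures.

Leg 1: γ = 2.913; τ_1 = 6.752/2.913 = 2.318 s.
Leg 2: speed unknown; τ_2 = 8.019/γ_2.
Total proper time: 2.318 + τ_2 = 5.990, so τ_2 = 5.990 − 2.318 = 3.672 s.
γ_2 = 8.019/3.672 = 2.184; β = √(1 − 1/γ²) = √0.7903.

β = 0.889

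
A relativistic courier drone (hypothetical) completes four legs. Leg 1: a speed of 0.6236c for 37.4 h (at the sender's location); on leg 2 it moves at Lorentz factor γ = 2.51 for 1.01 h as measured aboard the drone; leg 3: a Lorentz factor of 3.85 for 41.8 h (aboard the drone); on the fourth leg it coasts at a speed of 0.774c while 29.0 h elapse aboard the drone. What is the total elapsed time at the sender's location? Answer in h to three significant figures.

Δt = 247 h

Leg 1: 37.4 h is already measured at the sender's location.
Leg 2: γ = 2.51; Δt_2 = 2.510 × 1.01 = 2.535 h.
Leg 3: γ = 3.85; Δt_3 = 3.850 × 41.8 = 160.9 h.
Leg 4: γ = 1/√(1 − 0.774²) = 1/√0.4009 = 1.579; Δt_4 = 1.579 × 29.0 = 45.80 h.
Total: 37.40 + 2.535 + 160.9 + 45.80 h.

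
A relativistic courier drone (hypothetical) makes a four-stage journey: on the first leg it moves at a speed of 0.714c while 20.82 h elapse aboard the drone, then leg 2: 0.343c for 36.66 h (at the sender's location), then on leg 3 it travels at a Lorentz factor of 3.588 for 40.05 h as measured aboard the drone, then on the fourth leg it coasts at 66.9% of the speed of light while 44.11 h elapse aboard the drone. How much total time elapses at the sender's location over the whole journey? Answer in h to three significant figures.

Δt = 269 h

Leg 1: γ = 1/√(1 − 0.714²) = 1/√0.4902 = 1.428; Δt_1 = 1.428 × 20.82 = 29.74 h.
Leg 2: 36.66 h is already measured at the sender's location.
Leg 3: γ = 3.588; Δt_3 = 3.588 × 40.05 = 143.7 h.
Leg 4: β = 0.669; γ = 1/√(1 − 0.669²) = 1/√0.5524 = 1.345; Δt_4 = 1.345 × 44.11 = 59.35 h.
Total: 29.74 + 36.66 + 143.7 + 59.35 h.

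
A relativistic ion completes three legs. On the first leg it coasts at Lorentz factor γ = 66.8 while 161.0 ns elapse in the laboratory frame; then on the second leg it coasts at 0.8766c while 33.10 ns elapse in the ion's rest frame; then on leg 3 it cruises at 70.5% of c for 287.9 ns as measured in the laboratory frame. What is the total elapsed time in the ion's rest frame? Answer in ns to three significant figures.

τ = 240 ns

Leg 1: γ = 66.8; τ_1 = 161.0/66.80 = 2.410 ns.
Leg 2: 33.10 ns is already measured in the ion's rest frame.
Leg 3: β = 0.705; γ = 1/√(1 − 0.705²) = 1/√0.5030 = 1.410; τ_3 = 287.9/1.410 = 204.2 ns.
Total: 2.410 + 33.10 + 204.2 ns.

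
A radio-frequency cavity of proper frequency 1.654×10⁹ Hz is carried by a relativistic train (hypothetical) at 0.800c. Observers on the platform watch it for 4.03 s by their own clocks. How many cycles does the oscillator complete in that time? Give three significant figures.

N = 4.00×10⁹

γ = 1/√(1 − 0.800²) = 5/3 ≈ 1.667
During 4.03 s of lab time, the oscillator's proper time advances by τ = Δt/γ = 4.03/1.667 = 2.418 s = 2.418×10⁰ s.
N = f × τ = 1.654×10⁹ × 2.418×10⁰ = 3.999×10⁹.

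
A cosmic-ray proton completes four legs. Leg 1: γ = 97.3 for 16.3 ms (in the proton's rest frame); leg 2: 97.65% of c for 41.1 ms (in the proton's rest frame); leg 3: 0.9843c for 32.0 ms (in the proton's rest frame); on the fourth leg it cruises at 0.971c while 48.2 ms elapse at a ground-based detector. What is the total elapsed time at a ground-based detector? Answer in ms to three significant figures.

Leg 1: γ = 97.3; Δt_1 = 97.30 × 16.3 = 1586 ms.
Leg 2: β = 0.9765; γ = 1/√(1 − 0.9765²) = 1/√0.04645 = 4.640; Δt_2 = 4.640 × 41.1 = 190.7 ms.
Leg 3: γ = 1/√(1 − 0.9843²) = 1/√0.03115 = 5.666; Δt_3 = 5.666 × 32.0 = 181.3 ms.
Leg 4: 48.2 ms is already measured at a ground-based detector.
Total: 1586 + 190.7 + 181.3 + 48.20 ms.

Δt = 2010 ms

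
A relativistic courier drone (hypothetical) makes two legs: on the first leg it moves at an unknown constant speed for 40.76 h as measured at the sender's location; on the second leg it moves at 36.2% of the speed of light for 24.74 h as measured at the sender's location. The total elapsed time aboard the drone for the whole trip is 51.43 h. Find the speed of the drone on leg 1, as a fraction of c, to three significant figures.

β = 0.718

Leg 1: speed unknown; τ_1 = 40.76/γ_1.
Leg 2: β = 0.362; γ = 1/√(1 − 0.362²) = 1/√0.8690 = 1.073; τ_2 = 24.74/1.073 = 23.06 h.
Total proper time: τ_1 + 23.06 = 51.43, so τ_1 = 51.43 − 23.06 = 28.37 h.
γ_1 = 40.76/28.37 = 1.437; β = √(1 − 1/γ²) = √0.5156.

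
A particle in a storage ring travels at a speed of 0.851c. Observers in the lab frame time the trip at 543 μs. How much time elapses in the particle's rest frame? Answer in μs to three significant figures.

γ = 1/√(1 − 0.851²) = 1/√0.2758 = 1.904
The interval measured in the lab frame is the dilated one; the clock in the particle's rest frame measures the proper time τ = Δt/γ = 543/1.904 μs.

τ = 285 μs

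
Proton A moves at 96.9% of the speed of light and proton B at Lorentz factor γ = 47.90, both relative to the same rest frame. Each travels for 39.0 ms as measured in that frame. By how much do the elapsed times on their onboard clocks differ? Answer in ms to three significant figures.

|τ_A − τ_B| = 8.82 ms

A: β = 0.969; γ = 1/√(1 − 0.969²) = 1/√0.06104 = 4.048; τ_A = 39.0/4.048 = 9.635 ms.
B: γ = 47.90; τ_B = 39.0/47.90 = 0.8142 ms.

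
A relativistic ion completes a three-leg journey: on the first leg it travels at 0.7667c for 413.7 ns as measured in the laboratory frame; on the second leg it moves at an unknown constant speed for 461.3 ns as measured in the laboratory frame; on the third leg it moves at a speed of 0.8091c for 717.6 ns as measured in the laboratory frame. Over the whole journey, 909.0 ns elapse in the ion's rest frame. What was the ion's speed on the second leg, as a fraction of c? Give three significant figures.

Leg 1: γ = 1/√(1 − 0.7667²) = 1/√0.4122 = 1.558; τ_1 = 413.7/1.558 = 265.6 ns.
Leg 2: speed unknown; τ_2 = 461.3/γ_2.
Leg 3: γ = 1/√(1 − 0.8091²) = 1/√0.3454 = 1.702; τ_3 = 717.6/1.702 = 421.7 ns.
Total proper time: 265.6 + τ_2 + 421.7 = 909.0, so τ_2 = 909.0 − 687.3 = 221.7 ns.
γ_2 = 461.3/221.7 = 2.081; β = √(1 − 1/γ²) = √0.7690.

β = 0.877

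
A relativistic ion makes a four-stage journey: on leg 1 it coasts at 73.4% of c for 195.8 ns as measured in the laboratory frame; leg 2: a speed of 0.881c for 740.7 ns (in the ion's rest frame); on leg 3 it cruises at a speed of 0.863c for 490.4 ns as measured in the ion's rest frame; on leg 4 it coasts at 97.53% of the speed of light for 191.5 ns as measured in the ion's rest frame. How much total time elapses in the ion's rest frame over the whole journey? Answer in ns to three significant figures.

Leg 1: β = 0.734; γ = 1/√(1 − 0.734²) = 1/√0.4612 = 1.472; τ_1 = 195.8/1.472 = 133.0 ns.
Leg 2: 740.7 ns is already measured in the ion's rest frame.
Leg 3: 490.4 ns is already measured in the ion's rest frame.
Leg 4: 191.5 ns is already measured in the ion's rest frame.
Total: 133.0 + 740.7 + 490.4 + 191.5 ns.

τ = 1560 ns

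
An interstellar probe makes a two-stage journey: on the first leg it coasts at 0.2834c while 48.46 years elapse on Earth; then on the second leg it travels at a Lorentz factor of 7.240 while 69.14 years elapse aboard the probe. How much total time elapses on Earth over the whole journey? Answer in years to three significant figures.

Δt = 549 years

Leg 1: 48.46 years is already measured on Earth.
Leg 2: γ = 7.240; Δt_2 = 7.240 × 69.14 = 500.6 years.
Total: 48.46 + 500.6 years.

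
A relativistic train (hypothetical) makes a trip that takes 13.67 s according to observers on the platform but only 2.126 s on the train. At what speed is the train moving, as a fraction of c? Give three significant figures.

β = 0.988

The proper time is measured on the train (both events occur at the train's location); Δt is measured on the platform. γ = Δt/τ = 13.67/2.126 = 6.430.
β = √(1 − 1/γ²) = √(1 − 0.02419) = √0.9758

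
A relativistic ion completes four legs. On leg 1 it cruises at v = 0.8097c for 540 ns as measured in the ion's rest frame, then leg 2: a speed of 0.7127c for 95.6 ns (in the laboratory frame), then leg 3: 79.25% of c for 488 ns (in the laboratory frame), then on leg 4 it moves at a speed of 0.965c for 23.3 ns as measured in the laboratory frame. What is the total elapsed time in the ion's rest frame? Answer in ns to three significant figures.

Leg 1: 540 ns is already measured in the ion's rest frame.
Leg 2: γ = 1/√(1 − 0.7127²) = 1/√0.4921 = 1.426; τ_2 = 95.6/1.426 = 67.06 ns.
Leg 3: β = 0.7925; γ = 1/√(1 − 0.7925²) = 1/√0.3719 = 1.640; τ_3 = 488/1.640 = 297.6 ns.
Leg 4: γ = 1/√(1 − 0.965²) = 1/√0.06878 = 3.813; τ_4 = 23.3/3.813 = 6.110 ns.
Total: 540.0 + 67.06 + 297.6 + 6.110 ns.

τ = 911 ns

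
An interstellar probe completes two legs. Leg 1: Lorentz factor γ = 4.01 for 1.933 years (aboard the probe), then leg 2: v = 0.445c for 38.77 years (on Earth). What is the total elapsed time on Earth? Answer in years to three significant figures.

Δt = 46.5 years

Leg 1: γ = 4.01; Δt_1 = 4.010 × 1.933 = 7.751 years.
Leg 2: 38.77 years is already measured on Earth.
Total: 7.751 + 38.77 years.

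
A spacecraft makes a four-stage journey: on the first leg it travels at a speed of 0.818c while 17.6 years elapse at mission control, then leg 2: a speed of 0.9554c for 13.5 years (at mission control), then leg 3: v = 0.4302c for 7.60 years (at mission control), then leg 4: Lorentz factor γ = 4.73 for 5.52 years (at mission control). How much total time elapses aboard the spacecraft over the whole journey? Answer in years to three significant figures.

Leg 1: γ = 1/√(1 − 0.818²) = 1/√0.3309 = 1.738; τ_1 = 17.6/1.738 = 10.12 years.
Leg 2: γ = 1/√(1 − 0.9554²) = 1/√0.08721 = 3.386; τ_2 = 13.5/3.386 = 3.987 years.
Leg 3: γ = 1/√(1 − 0.4302²) = 1/√0.8149 = 1.108; τ_3 = 7.60/1.108 = 6.861 years.
Leg 4: γ = 4.73; τ_4 = 5.52/4.730 = 1.167 years.
Total: 10.12 + 3.987 + 6.861 + 1.167 years.

τ = 22.1 years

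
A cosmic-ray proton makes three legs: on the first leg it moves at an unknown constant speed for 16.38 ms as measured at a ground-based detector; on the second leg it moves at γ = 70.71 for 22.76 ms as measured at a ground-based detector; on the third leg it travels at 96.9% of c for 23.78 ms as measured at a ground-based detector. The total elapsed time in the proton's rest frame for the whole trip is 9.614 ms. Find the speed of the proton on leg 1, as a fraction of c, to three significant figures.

β = 0.978

Leg 1: speed unknown; τ_1 = 16.38/γ_1.
Leg 2: γ = 70.71; τ_2 = 22.76/70.71 = 0.3219 ms.
Leg 3: β = 0.969; γ = 1/√(1 − 0.969²) = 1/√0.06104 = 4.048; τ_3 = 23.78/4.048 = 5.875 ms.
Total proper time: τ_1 + 0.3219 + 5.875 = 9.614, so τ_1 = 9.614 − 6.197 = 3.417 ms.
γ_1 = 16.38/3.417 = 4.794; β = √(1 − 1/γ²) = √0.9565.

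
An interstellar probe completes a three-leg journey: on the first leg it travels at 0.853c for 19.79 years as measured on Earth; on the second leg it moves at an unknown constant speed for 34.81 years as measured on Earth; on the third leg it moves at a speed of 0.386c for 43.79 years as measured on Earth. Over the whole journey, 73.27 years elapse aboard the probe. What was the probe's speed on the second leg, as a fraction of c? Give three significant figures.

Leg 1: γ = 1/√(1 − 0.853²) = 1/√0.2724 = 1.916; τ_1 = 19.79/1.916 = 10.33 years.
Leg 2: speed unknown; τ_2 = 34.81/γ_2.
Leg 3: γ = 1/√(1 − 0.386²) = 1/√0.8510 = 1.084; τ_3 = 43.79/1.084 = 40.40 years.
Total proper time: 10.33 + τ_2 + 40.40 = 73.27, so τ_2 = 73.27 − 50.72 = 22.55 years.
γ_2 = 34.81/22.55 = 1.544; β = √(1 − 1/γ²) = √0.5805.

β = 0.762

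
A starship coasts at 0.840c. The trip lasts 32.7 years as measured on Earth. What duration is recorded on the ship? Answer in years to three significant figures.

γ = 1/√(1 − 0.840²) = 1/√0.2944 = 1.843
The interval measured on Earth is the dilated one; the clock on the ship measures the proper time τ = Δt/γ = 32.7/1.843 years.

τ = 17.7 years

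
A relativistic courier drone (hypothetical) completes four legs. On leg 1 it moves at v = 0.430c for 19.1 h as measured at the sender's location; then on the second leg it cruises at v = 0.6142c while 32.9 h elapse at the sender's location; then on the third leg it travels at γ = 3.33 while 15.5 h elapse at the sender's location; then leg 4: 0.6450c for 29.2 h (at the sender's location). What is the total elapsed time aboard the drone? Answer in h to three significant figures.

τ = 70.2 h

Leg 1: γ = 1/√(1 − 0.430²) = 1/√0.8151 = 1.108; τ_1 = 19.1/1.108 = 17.24 h.
Leg 2: γ = 1/√(1 − 0.6142²) = 1/√0.6228 = 1.267; τ_2 = 32.9/1.267 = 25.96 h.
Leg 3: γ = 3.33; τ_3 = 15.5/3.330 = 4.655 h.
Leg 4: γ = 1/√(1 − 0.6450²) = 1/√0.5840 = 1.309; τ_4 = 29.2/1.309 = 22.31 h.
Total: 17.24 + 25.96 + 4.655 + 22.31 h.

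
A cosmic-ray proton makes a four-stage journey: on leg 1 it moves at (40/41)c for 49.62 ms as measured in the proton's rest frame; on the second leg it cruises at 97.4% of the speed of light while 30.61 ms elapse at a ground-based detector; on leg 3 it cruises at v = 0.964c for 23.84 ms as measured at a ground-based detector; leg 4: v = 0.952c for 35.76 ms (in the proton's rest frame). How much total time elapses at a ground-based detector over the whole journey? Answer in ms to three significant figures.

Leg 1: γ = 1/√(1 − (40/41)²) = 41/9 ≈ 4.556; Δt_1 = 4.556 × 49.62 = 226.0 ms.
Leg 2: 30.61 ms is already measured at a ground-based detector.
Leg 3: 23.84 ms is already measured at a ground-based detector.
Leg 4: γ = 1/√(1 − 0.952²) = 1/√0.09370 = 3.267; Δt_4 = 3.267 × 35.76 = 116.8 ms.
Total: 226.0 + 30.61 + 23.84 + 116.8 ms.

Δt = 397 ms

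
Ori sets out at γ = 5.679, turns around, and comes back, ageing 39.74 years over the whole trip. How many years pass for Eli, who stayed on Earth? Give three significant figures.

γ = 5.679
Earth-frame duration is the dilated interval: Δt = γτ = 5.679 × 39.74 years.

Δt = 226 years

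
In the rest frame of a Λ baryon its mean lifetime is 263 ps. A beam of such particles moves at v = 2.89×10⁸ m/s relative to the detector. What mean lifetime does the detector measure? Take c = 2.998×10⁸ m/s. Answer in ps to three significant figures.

β = 2.89×10⁸/2.998×10⁸ = 0.9640; γ = 1/√(1 − 0.9640²) = 3.760
The rest-frame lifetime is the proper time; the lab measures the dilated interval Δt = γτ₀ = 3.760 × 263 ps.

Δt = 989 ps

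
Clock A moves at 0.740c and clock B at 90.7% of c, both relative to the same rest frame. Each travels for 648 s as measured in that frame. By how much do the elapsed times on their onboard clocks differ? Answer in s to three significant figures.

|τ_A − τ_B| = 163 s

A: γ = 1/√(1 − 0.740²) = 1/√0.4524 = 1.487; τ_A = 648/1.487 = 435.8 s.
B: β = 0.907; γ = 1/√(1 − 0.907²) = 1/√0.1774 = 2.375; τ_B = 648/2.375 = 272.9 s.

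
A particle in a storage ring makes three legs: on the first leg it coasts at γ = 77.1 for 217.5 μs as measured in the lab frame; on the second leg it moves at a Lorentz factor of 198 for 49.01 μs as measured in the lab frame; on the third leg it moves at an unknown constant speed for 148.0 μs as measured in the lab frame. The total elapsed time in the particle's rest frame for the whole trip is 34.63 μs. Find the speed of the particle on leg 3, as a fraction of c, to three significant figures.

Leg 1: γ = 77.1; τ_1 = 217.5/77.10 = 2.821 μs.
Leg 2: γ = 198; τ_2 = 49.01/198.0 = 0.2475 μs.
Leg 3: speed unknown; τ_3 = 148.0/γ_3.
Total proper time: 2.821 + 0.2475 + τ_3 = 34.63, so τ_3 = 34.63 − 3.069 = 31.56 μs.
γ_3 = 148.0/31.56 = 4.689; β = √(1 − 1/γ²) = √0.9545.

β = 0.977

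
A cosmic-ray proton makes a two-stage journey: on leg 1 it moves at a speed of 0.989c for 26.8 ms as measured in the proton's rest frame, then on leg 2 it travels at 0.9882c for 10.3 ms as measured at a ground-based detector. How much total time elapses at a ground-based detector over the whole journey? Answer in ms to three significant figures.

Leg 1: γ = 1/√(1 − 0.989²) = 1/√0.02188 = 6.761; Δt_1 = 6.761 × 26.8 = 181.2 ms.
Leg 2: 10.3 ms is already measured at a ground-based detector.
Total: 181.2 + 10.30 ms.

Δt = 191 ms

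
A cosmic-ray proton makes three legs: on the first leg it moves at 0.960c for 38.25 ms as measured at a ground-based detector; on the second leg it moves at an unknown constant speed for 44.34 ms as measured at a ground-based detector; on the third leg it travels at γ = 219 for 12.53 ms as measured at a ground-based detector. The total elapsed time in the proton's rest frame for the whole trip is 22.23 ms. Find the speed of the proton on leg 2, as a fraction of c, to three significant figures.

Leg 1: γ = 1/√(1 − 0.960²) = 25/7 ≈ 3.571; τ_1 = 38.25/3.571 = 10.71 ms.
Leg 2: speed unknown; τ_2 = 44.34/γ_2.
Leg 3: γ = 219; τ_3 = 12.53/219.0 = 0.05721 ms.
Total proper time: 10.71 + τ_2 + 0.05721 = 22.23, so τ_2 = 22.23 − 10.77 = 11.46 ms.
γ_2 = 44.34/11.46 = 3.868; β = √(1 − 1/γ²) = √0.9332.

β = 0.966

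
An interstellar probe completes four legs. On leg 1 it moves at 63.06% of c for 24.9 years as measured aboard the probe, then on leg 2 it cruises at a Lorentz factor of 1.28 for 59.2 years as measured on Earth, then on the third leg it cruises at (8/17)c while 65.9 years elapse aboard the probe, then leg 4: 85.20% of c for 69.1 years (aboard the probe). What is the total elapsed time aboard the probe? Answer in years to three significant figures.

τ = 206 years

Leg 1: 24.9 years is already measured aboard the probe.
Leg 2: γ = 1.28; τ_2 = 59.2/1.280 = 46.25 years.
Leg 3: 65.9 years is already measured aboard the probe.
Leg 4: 69.1 years is already measured aboard the probe.
Total: 24.90 + 46.25 + 65.90 + 69.10 years.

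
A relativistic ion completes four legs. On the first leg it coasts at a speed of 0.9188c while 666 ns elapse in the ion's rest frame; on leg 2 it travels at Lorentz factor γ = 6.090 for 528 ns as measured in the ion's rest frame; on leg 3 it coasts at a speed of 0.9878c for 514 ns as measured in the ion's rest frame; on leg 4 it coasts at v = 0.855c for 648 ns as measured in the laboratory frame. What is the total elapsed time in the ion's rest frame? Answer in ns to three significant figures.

Leg 1: 666 ns is already measured in the ion's rest frame.
Leg 2: 528 ns is already measured in the ion's rest frame.
Leg 3: 514 ns is already measured in the ion's rest frame.
Leg 4: γ = 1/√(1 − 0.855²) = 1/√0.2690 = 1.928; τ_4 = 648/1.928 = 336.1 ns.
Total: 666.0 + 528.0 + 514.0 + 336.1 ns.

τ = 2040 ns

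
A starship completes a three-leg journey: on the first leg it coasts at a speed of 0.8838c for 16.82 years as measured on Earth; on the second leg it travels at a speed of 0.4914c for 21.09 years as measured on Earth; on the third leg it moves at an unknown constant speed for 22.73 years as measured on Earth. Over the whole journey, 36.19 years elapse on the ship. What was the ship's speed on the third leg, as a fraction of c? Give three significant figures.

Leg 1: γ = 1/√(1 − 0.8838²) = 1/√0.2189 = 2.137; τ_1 = 16.82/2.137 = 7.869 years.
Leg 2: γ = 1/√(1 − 0.4914²) = 1/√0.7585 = 1.148; τ_2 = 21.09/1.148 = 18.37 years.
Leg 3: speed unknown; τ_3 = 22.73/γ_3.
Total proper time: 7.869 + 18.37 + τ_3 = 36.19, so τ_3 = 36.19 − 26.24 = 9.953 years.
γ_3 = 22.73/9.953 = 2.284; β = √(1 − 1/γ²) = √0.8083.

β = 0.899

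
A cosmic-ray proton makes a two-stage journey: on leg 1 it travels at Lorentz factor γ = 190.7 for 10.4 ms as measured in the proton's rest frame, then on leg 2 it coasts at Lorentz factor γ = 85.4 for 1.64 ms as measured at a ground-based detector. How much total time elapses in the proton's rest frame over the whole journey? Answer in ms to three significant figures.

τ = 10.4 ms

Leg 1: 10.4 ms is already measured in the proton's rest frame.
Leg 2: γ = 85.4; τ_2 = 1.64/85.40 = 0.01920 ms.
Total: 10.40 + 0.01920 ms.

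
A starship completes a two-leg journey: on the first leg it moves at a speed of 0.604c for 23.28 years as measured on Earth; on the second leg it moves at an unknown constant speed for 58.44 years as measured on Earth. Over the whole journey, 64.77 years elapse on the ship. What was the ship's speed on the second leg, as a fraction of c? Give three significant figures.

Leg 1: γ = 1/√(1 − 0.604²) = 1/√0.6352 = 1.255; τ_1 = 23.28/1.255 = 18.55 years.
Leg 2: speed unknown; τ_2 = 58.44/γ_2.
Total proper time: 18.55 + τ_2 = 64.77, so τ_2 = 64.77 − 18.55 = 46.22 years.
γ_2 = 58.44/46.22 = 1.264; β = √(1 − 1/γ²) = √0.3746.

β = 0.612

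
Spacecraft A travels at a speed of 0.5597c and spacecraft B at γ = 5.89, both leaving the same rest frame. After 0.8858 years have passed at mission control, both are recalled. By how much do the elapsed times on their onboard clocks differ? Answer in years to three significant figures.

A: γ = 1/√(1 − 0.5597²) = 1/√0.6867 = 1.207; τ_A = 0.8858/1.207 = 0.7341 years.
B: γ = 5.89; τ_B = 0.8858/5.890 = 0.1504 years.

|τ_A − τ_B| = 0.584 years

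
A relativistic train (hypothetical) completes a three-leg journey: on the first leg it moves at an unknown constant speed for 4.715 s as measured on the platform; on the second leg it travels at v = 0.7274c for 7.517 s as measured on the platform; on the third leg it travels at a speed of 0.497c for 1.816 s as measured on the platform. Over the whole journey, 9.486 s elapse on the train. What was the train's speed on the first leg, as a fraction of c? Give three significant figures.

Leg 1: speed unknown; τ_1 = 4.715/γ_1.
Leg 2: γ = 1/√(1 − 0.7274²) = 1/√0.4709 = 1.457; τ_2 = 7.517/1.457 = 5.158 s.
Leg 3: γ = 1/√(1 − 0.497²) = 1/√0.7530 = 1.152; τ_3 = 1.816/1.152 = 1.576 s.
Total proper time: τ_1 + 5.158 + 1.576 = 9.486, so τ_1 = 9.486 − 6.734 = 2.752 s.
γ_1 = 4.715/2.752 = 1.713; β = √(1 − 1/γ²) = √0.6594.

β = 0.812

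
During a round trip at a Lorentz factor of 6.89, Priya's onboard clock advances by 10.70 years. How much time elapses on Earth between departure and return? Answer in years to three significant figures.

γ = 6.89
Earth-frame duration is the dilated interval: Δt = γτ = 6.890 × 10.70 years.

Δt = 73.7 years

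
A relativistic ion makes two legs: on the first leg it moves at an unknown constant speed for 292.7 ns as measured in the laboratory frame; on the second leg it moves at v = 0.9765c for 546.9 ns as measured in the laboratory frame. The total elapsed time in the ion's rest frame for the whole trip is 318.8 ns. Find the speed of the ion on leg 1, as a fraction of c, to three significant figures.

β = 0.727

Leg 1: speed unknown; τ_1 = 292.7/γ_1.
Leg 2: γ = 1/√(1 − 0.9765²) = 1/√0.04645 = 4.640; τ_2 = 546.9/4.640 = 117.9 ns.
Total proper time: τ_1 + 117.9 = 318.8, so τ_1 = 318.8 − 117.9 = 200.9 ns.
γ_1 = 292.7/200.9 = 1.457; β = √(1 − 1/γ²) = √0.5287.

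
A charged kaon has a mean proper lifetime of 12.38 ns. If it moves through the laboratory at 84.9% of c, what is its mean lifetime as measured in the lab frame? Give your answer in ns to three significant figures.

Δt = 23.4 ns

β = 0.849; γ = 1/√(1 − 0.849²) = 1/√0.2792 = 1.893
The rest-frame lifetime is the proper time; the lab measures the dilated interval Δt = γτ₀ = 1.893 × 12.38 ns.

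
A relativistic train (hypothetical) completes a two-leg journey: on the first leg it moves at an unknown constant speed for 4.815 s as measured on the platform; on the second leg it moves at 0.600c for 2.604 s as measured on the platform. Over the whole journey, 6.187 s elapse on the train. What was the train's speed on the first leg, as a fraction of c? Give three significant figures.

Leg 1: speed unknown; τ_1 = 4.815/γ_1.
Leg 2: γ = 1/√(1 − 0.600²) = 5/4 = 1.250; τ_2 = 2.604/1.250 = 2.083 s.
Total proper time: τ_1 + 2.083 = 6.187, so τ_1 = 6.187 − 2.083 = 4.104 s.
γ_1 = 4.815/4.104 = 1.173; β = √(1 − 1/γ²) = √0.2736.

β = 0.523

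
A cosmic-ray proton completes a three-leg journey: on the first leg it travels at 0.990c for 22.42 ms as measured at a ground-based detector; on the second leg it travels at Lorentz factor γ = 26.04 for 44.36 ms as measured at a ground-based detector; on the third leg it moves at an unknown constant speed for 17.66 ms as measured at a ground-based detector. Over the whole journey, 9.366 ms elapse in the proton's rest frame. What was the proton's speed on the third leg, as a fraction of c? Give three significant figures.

Leg 1: γ = 1/√(1 − 0.990²) = 1/√0.01990 = 7.089; τ_1 = 22.42/7.089 = 3.163 ms.
Leg 2: γ = 26.04; τ_2 = 44.36/26.04 = 1.704 ms.
Leg 3: speed unknown; τ_3 = 17.66/γ_3.
Total proper time: 3.163 + 1.704 + τ_3 = 9.366, so τ_3 = 9.366 − 4.866 = 4.500 ms.
γ_3 = 17.66/4.500 = 3.925; β = √(1 − 1/γ²) = √0.9351.

β = 0.967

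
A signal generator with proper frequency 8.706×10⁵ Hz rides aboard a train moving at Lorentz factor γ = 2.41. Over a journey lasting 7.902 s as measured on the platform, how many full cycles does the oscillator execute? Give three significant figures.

γ = 2.41
The oscillator's own cycle count is N = f × τ where τ is the proper time on the train. τ = Δt/γ = 7.902/2.410 = 3.279 s = 3.279×10⁰ s.
N = 8.706×10⁵ × 3.279×10⁰ = 2.855×10⁶.

N = 2.85×10⁶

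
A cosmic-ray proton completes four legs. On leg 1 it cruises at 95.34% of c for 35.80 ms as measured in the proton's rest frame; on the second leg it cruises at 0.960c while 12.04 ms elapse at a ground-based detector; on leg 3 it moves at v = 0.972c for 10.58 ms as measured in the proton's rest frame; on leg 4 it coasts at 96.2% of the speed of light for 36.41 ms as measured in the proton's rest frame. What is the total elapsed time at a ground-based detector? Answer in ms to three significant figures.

Δt = 309 ms

Leg 1: β = 0.9534; γ = 1/√(1 − 0.9534²) = 1/√0.09103 = 3.314; Δt_1 = 3.314 × 35.80 = 118.7 ms.
Leg 2: 12.04 ms is already measured at a ground-based detector.
Leg 3: γ = 1/√(1 − 0.972²) = 1/√0.05522 = 4.256; Δt_3 = 4.256 × 10.58 = 45.02 ms.
Leg 4: β = 0.962; γ = 1/√(1 − 0.962²) = 1/√0.07456 = 3.662; Δt_4 = 3.662 × 36.41 = 133.3 ms.
Total: 118.7 + 12.04 + 45.02 + 133.3 ms.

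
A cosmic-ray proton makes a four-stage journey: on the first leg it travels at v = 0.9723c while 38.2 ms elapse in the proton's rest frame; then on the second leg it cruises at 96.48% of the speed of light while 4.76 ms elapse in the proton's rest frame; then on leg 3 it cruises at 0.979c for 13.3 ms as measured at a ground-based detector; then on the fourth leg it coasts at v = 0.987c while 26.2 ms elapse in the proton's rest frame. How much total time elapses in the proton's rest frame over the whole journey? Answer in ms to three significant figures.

Leg 1: 38.2 ms is already measured in the proton's rest frame.
Leg 2: 4.76 ms is already measured in the proton's rest frame.
Leg 3: γ = 1/√(1 − 0.979²) = 1/√0.04156 = 4.905; τ_3 = 13.3/4.905 = 2.711 ms.
Leg 4: 26.2 ms is already measured in the proton's rest frame.
Total: 38.20 + 4.760 + 2.711 + 26.20 ms.

τ = 71.9 ms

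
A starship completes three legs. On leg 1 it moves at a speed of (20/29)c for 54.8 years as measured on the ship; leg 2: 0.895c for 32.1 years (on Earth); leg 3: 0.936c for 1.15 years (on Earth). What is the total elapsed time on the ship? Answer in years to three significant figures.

τ = 69.5 years

Leg 1: 54.8 years is already measured on the ship.
Leg 2: γ = 1/√(1 − 0.895²) = 1/√0.1990 = 2.242; τ_2 = 32.1/2.242 = 14.32 years.
Leg 3: γ = 1/√(1 − 0.936²) = 1/√0.1239 = 2.841; τ_3 = 1.15/2.841 = 0.4048 years.
Total: 54.80 + 14.32 + 0.4048 years.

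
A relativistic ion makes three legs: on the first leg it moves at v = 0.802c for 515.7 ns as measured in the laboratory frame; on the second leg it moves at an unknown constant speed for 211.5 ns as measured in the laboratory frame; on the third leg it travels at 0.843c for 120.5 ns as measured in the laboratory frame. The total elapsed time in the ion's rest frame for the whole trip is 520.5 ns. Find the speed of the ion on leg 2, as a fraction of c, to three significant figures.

Leg 1: γ = 1/√(1 − 0.802²) = 1/√0.3568 = 1.674; τ_1 = 515.7/1.674 = 308.0 ns.
Leg 2: speed unknown; τ_2 = 211.5/γ_2.
Leg 3: γ = 1/√(1 − 0.843²) = 1/√0.2894 = 1.859; τ_3 = 120.5/1.859 = 64.82 ns.
Total proper time: 308.0 + τ_2 + 64.82 = 520.5, so τ_2 = 520.5 − 372.9 = 147.6 ns.
γ_2 = 211.5/147.6 = 1.433; β = √(1 − 1/γ²) = √0.5127.

β = 0.716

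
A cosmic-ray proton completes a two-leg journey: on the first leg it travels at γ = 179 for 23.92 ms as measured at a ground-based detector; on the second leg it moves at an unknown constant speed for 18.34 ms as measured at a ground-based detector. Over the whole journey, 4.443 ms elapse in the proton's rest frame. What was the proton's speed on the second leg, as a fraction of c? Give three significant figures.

β = 0.972

Leg 1: γ = 179; τ_1 = 23.92/179.0 = 0.1336 ms.
Leg 2: speed unknown; τ_2 = 18.34/γ_2.
Total proper time: 0.1336 + τ_2 = 4.443, so τ_2 = 4.443 − 0.1336 = 4.309 ms.
γ_2 = 18.34/4.309 = 4.256; β = √(1 − 1/γ²) = √0.9448.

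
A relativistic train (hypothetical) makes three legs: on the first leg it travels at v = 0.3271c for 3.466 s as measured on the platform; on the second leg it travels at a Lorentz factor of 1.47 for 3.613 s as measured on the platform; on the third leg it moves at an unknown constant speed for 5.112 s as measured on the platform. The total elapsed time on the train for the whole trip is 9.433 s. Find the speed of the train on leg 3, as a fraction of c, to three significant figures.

Leg 1: γ = 1/√(1 − 0.3271²) = 1/√0.8930 = 1.058; τ_1 = 3.466/1.058 = 3.275 s.
Leg 2: γ = 1.47; τ_2 = 3.613/1.470 = 2.458 s.
Leg 3: speed unknown; τ_3 = 5.112/γ_3.
Total proper time: 3.275 + 2.458 + τ_3 = 9.433, so τ_3 = 9.433 − 5.733 = 3.700 s.
γ_3 = 5.112/3.700 = 1.382; β = √(1 − 1/γ²) = √0.4762.

β = 0.690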